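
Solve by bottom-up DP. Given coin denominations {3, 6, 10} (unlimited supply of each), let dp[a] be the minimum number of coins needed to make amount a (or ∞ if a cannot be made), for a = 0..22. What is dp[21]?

 a  0  1  2  3  4  5  6  7  8  9 10 11 12 13 14 15 16 17 18 19 20 21 22
dp  0  -  -  1  -  -  1  -  -  2  1  -  2  2  -  3  2  -  3  3  2  4  3
(- denotes ∞ / unreachable)

4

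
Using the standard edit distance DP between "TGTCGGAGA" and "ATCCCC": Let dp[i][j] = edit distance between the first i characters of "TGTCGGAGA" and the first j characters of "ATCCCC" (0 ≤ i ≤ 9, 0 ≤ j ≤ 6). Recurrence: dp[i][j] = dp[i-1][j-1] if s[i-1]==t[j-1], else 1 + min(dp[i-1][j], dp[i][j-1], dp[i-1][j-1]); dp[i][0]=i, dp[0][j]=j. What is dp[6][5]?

4

   ''  A  T  C  C  C  C
''  0  1  2  3  4  5  6
 T  1  1  1  2  3  4  5
 G  2  2  2  2  3  4  5
 T  3  3  2  3  3  4  5
 C  4  4  3  2  3  3  4
 G  5  5  4  3  3  4  4
 G  6  6  5  4  4  4  5
 A  7  6  6  5  5  5  5
 G  8  7  7  6  6  6  6
 A  9  8  8  7  7  7  7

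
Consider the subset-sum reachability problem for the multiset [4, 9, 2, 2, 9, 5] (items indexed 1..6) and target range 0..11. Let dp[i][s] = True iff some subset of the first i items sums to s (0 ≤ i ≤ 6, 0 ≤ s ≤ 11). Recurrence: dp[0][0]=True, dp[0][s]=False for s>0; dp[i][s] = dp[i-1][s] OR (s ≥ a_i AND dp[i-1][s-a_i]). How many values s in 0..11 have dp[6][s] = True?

9

i\s   0   1   2   3   4   5   6   7   8   9  10  11
  0   T   F   F   F   F   F   F   F   F   F   F   F
  1   T   F   F   F   T   F   F   F   F   F   F   F
  2   T   F   F   F   T   F   F   F   F   T   F   F
  3   T   F   T   F   T   F   T   F   F   T   F   T
  4   T   F   T   F   T   F   T   F   T   T   F   T
  5   T   F   T   F   T   F   T   F   T   T   F   T
  6   T   F   T   F   T   T   T   T   T   T   F   T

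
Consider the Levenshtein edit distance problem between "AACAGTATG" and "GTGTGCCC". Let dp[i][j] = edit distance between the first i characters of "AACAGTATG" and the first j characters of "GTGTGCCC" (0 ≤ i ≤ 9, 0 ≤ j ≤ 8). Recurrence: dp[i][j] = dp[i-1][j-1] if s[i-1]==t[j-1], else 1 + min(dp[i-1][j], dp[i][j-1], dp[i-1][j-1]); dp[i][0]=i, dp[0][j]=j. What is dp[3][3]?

   ''  G  T  G  T  G  C  C  C
''  0  1  2  3  4  5  6  7  8
 A  1  1  2  3  4  5  6  7  8
 A  2  2  2  3  4  5  6  7  8
 C  3  3  3  3  4  5  5  6  7
 A  4  4  4  4  4  5  6  6  7
 G  5  4  5  4  5  4  5  6  7
 T  6  5  4  5  4  5  5  6  7
 A  7  6  5  5  5  5  6  6  7
 T  8  7  6  6  5  6  6  7  7
 G  9  8  7  6  6  5  6  7  8

3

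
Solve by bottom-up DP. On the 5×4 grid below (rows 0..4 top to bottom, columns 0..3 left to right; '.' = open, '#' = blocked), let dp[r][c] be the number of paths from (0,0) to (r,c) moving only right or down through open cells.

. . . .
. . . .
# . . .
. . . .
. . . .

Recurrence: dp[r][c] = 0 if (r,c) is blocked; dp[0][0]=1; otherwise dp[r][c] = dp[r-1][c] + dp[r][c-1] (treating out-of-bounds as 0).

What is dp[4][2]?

9

r\c   0   1   2   3
  0   1   1   1   1
  1   1   2   3   4
  2   0   2   5   9
  3   0   2   7  16
  4   0   2   9  25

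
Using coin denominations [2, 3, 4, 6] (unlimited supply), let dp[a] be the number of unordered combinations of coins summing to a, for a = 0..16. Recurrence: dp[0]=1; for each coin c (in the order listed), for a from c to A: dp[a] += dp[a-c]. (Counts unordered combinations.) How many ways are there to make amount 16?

after  coin     0     1     2     3     4     5     6     7     8     9    10    11    12    13    14    15    16
          2     1     0     1     0     1     0     1     0     1     0     1     0     1     0     1     0     1
          3     1     0     1     1     1     1     2     1     2     2     2     2     3     2     3     3     3
          4     1     0     1     1     2     1     3     2     4     3     5     4     7     5     8     7    10
          6     1     0     1     1     2     1     4     2     5     4     7     5    11     7    13    11    17

17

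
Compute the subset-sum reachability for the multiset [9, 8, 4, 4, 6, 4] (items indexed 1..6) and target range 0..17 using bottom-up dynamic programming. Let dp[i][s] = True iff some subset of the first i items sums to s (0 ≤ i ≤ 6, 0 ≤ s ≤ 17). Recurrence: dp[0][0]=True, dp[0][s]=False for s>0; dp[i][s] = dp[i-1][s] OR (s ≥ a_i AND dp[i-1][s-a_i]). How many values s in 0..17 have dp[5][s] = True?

i\s   0   1   2   3   4   5   6   7   8   9  10  11  12  13  14  15  16  17
  0   T   F   F   F   F   F   F   F   F   F   F   F   F   F   F   F   F   F
  1   T   F   F   F   F   F   F   F   F   T   F   F   F   F   F   F   F   F
  2   T   F   F   F   F   F   F   F   T   T   F   F   F   F   F   F   F   T
  3   T   F   F   F   T   F   F   F   T   T   F   F   T   T   F   F   F   T
  4   T   F   F   F   T   F   F   F   T   T   F   F   T   T   F   F   T   T
  5   T   F   F   F   T   F   T   F   T   T   T   F   T   T   T   T   T   T
  6   T   F   F   F   T   F   T   F   T   T   T   F   T   T   T   T   T   T

12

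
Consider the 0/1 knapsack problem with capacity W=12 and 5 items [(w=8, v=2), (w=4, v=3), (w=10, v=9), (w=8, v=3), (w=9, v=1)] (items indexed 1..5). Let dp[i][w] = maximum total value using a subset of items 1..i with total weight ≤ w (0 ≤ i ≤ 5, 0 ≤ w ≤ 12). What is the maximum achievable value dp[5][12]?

9

i\w   0   1   2   3   4   5   6   7   8   9  10  11  12
  0   0   0   0   0   0   0   0   0   0   0   0   0   0
  1   0   0   0   0   0   0   0   0   2   2   2   2   2
  2   0   0   0   0   3   3   3   3   3   3   3   3   5
  3   0   0   0   0   3   3   3   3   3   3   9   9   9
  4   0   0   0   0   3   3   3   3   3   3   9   9   9
  5   0   0   0   0   3   3   3   3   3   3   9   9   9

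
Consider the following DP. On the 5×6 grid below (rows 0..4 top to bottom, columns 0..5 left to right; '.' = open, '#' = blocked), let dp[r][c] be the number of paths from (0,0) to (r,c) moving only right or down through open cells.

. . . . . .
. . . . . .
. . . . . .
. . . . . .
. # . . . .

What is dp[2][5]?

r\c   0   1   2   3   4   5
  0   1   1   1   1   1   1
  1   1   2   3   4   5   6
  2   1   3   6  10  15  21
  3   1   4  10  20  35  56
  4   1   0  10  30  65 121

21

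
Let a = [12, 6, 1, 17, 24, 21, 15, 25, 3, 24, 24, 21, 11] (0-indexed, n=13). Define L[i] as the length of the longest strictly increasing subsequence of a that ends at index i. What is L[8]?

2

   i    0    1    2    3    4    5    6    7    8    9   10   11   12
a[i]   12    6    1   17   24   21   15   25    3   24   24   21   11
L[i]    1    1    1    2    3    3    2    4    2    4    4    3    3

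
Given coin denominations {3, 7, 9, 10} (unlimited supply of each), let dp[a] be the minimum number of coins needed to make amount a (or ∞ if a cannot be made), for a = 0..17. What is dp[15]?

 a  0  1  2  3  4  5  6  7  8  9 10 11 12 13 14 15 16 17
dp  0  -  -  1  -  -  2  1  -  1  1  -  2  2  2  3  2  2
(- denotes ∞ / unreachable)

3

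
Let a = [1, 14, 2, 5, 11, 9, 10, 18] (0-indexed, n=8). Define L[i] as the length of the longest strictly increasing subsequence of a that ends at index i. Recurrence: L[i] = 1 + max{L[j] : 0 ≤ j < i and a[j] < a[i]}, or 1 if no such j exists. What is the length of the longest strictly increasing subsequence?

   i    0    1    2    3    4    5    6    7
a[i]    1   14    2    5   11    9   10   18
L[i]    1    2    2    3    4    4    5    6

6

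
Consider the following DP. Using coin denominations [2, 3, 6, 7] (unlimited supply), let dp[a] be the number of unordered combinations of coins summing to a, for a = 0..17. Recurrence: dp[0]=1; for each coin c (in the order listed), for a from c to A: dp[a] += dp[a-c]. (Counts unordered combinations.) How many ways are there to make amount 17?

10

after  coin     0     1     2     3     4     5     6     7     8     9    10    11    12    13    14    15    16    17
          2     1     0     1     0     1     0     1     0     1     0     1     0     1     0     1     0     1     0
          3     1     0     1     1     1     1     2     1     2     2     2     2     3     2     3     3     3     3
          6     1     0     1     1     1     1     3     1     3     3     3     3     6     3     6     6     6     6
          7     1     0     1     1     1     1     3     2     3     4     4     4     7     6     8     9    10    10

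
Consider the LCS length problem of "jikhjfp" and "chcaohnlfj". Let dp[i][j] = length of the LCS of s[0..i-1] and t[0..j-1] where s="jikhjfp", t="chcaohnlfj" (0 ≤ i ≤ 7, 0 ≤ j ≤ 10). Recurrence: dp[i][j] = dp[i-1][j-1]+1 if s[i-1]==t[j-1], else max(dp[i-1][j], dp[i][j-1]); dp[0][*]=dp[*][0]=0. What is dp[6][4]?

   ''  c  h  c  a  o  h  n  l  f  j
''  0  0  0  0  0  0  0  0  0  0  0
 j  0  0  0  0  0  0  0  0  0  0  1
 i  0  0  0  0  0  0  0  0  0  0  1
 k  0  0  0  0  0  0  0  0  0  0  1
 h  0  0  1  1  1  1  1  1  1  1  1
 j  0  0  1  1  1  1  1  1  1  1  2
 f  0  0  1  1  1  1  1  1  1  2  2
 p  0  0  1  1  1  1  1  1  1  2  2

1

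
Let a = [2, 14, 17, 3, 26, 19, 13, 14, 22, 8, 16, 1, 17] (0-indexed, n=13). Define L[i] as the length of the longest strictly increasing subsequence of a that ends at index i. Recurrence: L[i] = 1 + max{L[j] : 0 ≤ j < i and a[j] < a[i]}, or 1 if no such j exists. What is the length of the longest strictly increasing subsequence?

   i    0    1    2    3    4    5    6    7    8    9   10   11   12
a[i]    2   14   17    3   26   19   13   14   22    8   16    1   17
L[i]    1    2    3    2    4    4    3    4    5    3    5    1    6

6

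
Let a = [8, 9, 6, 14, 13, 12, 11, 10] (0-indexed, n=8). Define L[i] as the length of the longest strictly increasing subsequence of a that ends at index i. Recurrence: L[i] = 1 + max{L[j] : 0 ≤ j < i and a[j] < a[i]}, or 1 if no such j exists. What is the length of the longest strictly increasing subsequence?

   i    0    1    2    3    4    5    6    7
a[i]    8    9    6   14   13   12   11   10
L[i]    1    2    1    3    3    3    3    3

3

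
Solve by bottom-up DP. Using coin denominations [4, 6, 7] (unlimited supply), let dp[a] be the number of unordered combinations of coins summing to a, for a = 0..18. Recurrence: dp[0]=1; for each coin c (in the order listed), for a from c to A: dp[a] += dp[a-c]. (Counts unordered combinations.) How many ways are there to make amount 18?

after  coin     0     1     2     3     4     5     6     7     8     9    10    11    12    13    14    15    16    17    18
          4     1     0     0     0     1     0     0     0     1     0     0     0     1     0     0     0     1     0     0
          6     1     0     0     0     1     0     1     0     1     0     1     0     2     0     1     0     2     0     2
          7     1     0     0     0     1     0     1     1     1     0     1     1     2     1     2     1     2     1     3

3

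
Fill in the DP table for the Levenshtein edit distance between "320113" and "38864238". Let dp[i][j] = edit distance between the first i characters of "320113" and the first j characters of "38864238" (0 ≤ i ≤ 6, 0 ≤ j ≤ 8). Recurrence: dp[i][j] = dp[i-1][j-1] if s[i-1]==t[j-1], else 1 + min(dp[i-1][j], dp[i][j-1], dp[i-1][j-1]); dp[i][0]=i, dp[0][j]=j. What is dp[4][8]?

6

   ''  3  8  8  6  4  2  3  8
''  0  1  2  3  4  5  6  7  8
 3  1  0  1  2  3  4  5  6  7
 2  2  1  1  2  3  4  4  5  6
 0  3  2  2  2  3  4  5  5  6
 1  4  3  3  3  3  4  5  6  6
 1  5  4  4  4  4  4  5  6  7
 3  6  5  5  5  5  5  5  5  6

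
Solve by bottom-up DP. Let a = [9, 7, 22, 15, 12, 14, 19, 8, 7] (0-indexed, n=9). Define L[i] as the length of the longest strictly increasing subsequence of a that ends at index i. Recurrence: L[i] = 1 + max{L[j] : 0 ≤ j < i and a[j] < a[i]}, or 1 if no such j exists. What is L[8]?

   i    0    1    2    3    4    5    6    7    8
a[i]    9    7   22   15   12   14   19    8    7
L[i]    1    1    2    2    2    3    4    2    1

1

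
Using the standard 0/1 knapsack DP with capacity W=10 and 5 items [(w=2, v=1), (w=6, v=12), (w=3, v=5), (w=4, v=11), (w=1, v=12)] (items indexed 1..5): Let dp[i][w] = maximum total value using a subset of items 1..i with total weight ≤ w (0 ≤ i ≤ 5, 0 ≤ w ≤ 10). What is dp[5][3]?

i\w   0   1   2   3   4   5   6   7   8   9  10
  0   0   0   0   0   0   0   0   0   0   0   0
  1   0   0   1   1   1   1   1   1   1   1   1
  2   0   0   1   1   1   1  12  12  13  13  13
  3   0   0   1   5   5   6  12  12  13  17  17
  4   0   0   1   5  11  11  12  16  16  17  23
  5   0  12  12  13  17  23  23  24  28  28  29

13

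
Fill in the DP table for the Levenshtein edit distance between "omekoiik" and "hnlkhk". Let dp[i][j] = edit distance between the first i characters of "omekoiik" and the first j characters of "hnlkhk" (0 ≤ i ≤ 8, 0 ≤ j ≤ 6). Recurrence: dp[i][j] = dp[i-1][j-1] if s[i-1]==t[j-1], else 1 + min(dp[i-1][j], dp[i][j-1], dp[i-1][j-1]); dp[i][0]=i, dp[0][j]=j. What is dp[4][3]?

   ''  h  n  l  k  h  k
''  0  1  2  3  4  5  6
 o  1  1  2  3  4  5  6
 m  2  2  2  3  4  5  6
 e  3  3  3  3  4  5  6
 k  4  4  4  4  3  4  5
 o  5  5  5  5  4  4  5
 i  6  6  6  6  5  5  5
 i  7  7  7  7  6  6  6
 k  8  8  8  8  7  7  6

4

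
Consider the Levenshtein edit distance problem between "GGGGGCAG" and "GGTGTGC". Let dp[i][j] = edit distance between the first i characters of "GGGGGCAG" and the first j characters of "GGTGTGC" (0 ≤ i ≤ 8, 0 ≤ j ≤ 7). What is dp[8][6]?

   ''  G  G  T  G  T  G  C
''  0  1  2  3  4  5  6  7
 G  1  0  1  2  3  4  5  6
 G  2  1  0  1  2  3  4  5
 G  3  2  1  1  1  2  3  4
 G  4  3  2  2  1  2  2  3
 G  5  4  3  3  2  2  2  3
 C  6  5  4  4  3  3  3  2
 A  7  6  5  5  4  4  4  3
 G  8  7  6  6  5  5  4  4

4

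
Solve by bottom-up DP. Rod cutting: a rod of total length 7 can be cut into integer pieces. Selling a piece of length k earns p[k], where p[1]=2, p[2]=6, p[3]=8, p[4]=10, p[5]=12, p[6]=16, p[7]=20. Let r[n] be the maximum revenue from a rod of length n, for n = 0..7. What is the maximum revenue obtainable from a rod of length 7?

20

   n    0    1    2    3    4    5    6    7
r[n]    0    2    6    8   12   14   18   20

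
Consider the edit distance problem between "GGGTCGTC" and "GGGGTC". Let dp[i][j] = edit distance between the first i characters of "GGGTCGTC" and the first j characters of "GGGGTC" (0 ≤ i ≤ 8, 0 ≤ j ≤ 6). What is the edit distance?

   ''  G  G  G  G  T  C
''  0  1  2  3  4  5  6
 G  1  0  1  2  3  4  5
 G  2  1  0  1  2  3  4
 G  3  2  1  0  1  2  3
 T  4  3  2  1  1  1  2
 C  5  4  3  2  2  2  1
 G  6  5  4  3  2  3  2
 T  7  6  5  4  3  2  3
 C  8  7  6  5  4  3  2

2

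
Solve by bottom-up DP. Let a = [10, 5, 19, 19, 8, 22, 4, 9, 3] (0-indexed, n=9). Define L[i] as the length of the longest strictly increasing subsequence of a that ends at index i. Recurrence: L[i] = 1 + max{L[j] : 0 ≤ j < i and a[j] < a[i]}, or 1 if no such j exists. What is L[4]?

2

   i    0    1    2    3    4    5    6    7    8
a[i]   10    5   19   19    8   22    4    9    3
L[i]    1    1    2    2    2    3    1    3    1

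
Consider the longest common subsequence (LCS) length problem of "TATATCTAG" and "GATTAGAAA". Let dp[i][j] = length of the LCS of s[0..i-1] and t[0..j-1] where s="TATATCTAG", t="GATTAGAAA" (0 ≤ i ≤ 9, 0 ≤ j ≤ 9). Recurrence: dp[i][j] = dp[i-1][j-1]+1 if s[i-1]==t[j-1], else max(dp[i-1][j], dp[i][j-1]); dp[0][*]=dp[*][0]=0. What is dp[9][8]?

   ''  G  A  T  T  A  G  A  A  A
''  0  0  0  0  0  0  0  0  0  0
 T  0  0  0  1  1  1  1  1  1  1
 A  0  0  1  1  1  2  2  2  2  2
 T  0  0  1  2  2  2  2  2  2  2
 A  0  0  1  2  2  3  3  3  3  3
 T  0  0  1  2  3  3  3  3  3  3
 C  0  0  1  2  3  3  3  3  3  3
 T  0  0  1  2  3  3  3  3  3  3
 A  0  0  1  2  3  4  4  4  4  4
 G  0  1  1  2  3  4  5  5  5  5

5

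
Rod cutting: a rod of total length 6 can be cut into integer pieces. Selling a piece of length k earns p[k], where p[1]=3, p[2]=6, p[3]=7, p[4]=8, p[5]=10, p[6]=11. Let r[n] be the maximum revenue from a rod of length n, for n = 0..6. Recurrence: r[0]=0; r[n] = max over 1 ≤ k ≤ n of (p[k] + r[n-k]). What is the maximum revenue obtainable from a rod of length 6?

18

   n    0    1    2    3    4    5    6
r[n]    0    3    6    9   12   15   18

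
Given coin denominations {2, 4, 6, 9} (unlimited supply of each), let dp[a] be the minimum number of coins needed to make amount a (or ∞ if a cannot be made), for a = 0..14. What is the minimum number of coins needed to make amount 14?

 a  0  1  2  3  4  5  6  7  8  9 10 11 12 13 14
dp  0  -  1  -  1  -  1  -  2  1  2  2  2  2  3
(- denotes ∞ / unreachable)

3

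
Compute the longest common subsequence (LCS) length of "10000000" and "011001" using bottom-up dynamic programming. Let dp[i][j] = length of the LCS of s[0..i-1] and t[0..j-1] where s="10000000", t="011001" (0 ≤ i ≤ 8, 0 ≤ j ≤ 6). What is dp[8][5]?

   ''  0  1  1  0  0  1
''  0  0  0  0  0  0  0
 1  0  0  1  1  1  1  1
 0  0  1  1  1  2  2  2
 0  0  1  1  1  2  3  3
 0  0  1  1  1  2  3  3
 0  0  1  1  1  2  3  3
 0  0  1  1  1  2  3  3
 0  0  1  1  1  2  3  3
 0  0  1  1  1  2  3  3

3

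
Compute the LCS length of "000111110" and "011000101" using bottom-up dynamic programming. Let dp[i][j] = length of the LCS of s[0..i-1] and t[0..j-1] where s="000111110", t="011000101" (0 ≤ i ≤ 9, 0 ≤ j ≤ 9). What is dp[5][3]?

3

   ''  0  1  1  0  0  0  1  0  1
''  0  0  0  0  0  0  0  0  0  0
 0  0  1  1  1  1  1  1  1  1  1
 0  0  1  1  1  2  2  2  2  2  2
 0  0  1  1  1  2  3  3  3  3  3
 1  0  1  2  2  2  3  3  4  4  4
 1  0  1  2  3  3  3  3  4  4  5
 1  0  1  2  3  3  3  3  4  4  5
 1  0  1  2  3  3  3  3  4  4  5
 1  0  1  2  3  3  3  3  4  4  5
 0  0  1  2  3  4  4  4  4  5  5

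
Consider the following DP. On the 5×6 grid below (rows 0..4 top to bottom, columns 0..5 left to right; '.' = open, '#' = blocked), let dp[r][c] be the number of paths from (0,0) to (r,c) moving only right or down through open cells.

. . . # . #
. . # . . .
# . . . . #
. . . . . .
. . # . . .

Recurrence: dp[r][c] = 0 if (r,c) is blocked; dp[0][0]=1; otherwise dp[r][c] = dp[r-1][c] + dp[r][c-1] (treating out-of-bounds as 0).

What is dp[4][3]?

r\c   0   1   2   3   4   5
  0   1   1   1   0   0   0
  1   1   2   0   0   0   0
  2   0   2   2   2   2   0
  3   0   2   4   6   8   8
  4   0   2   0   6  14  22

6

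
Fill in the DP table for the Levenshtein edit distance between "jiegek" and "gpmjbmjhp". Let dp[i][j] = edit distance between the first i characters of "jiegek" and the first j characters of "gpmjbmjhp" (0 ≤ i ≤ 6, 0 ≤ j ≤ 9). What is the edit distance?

8

   ''  g  p  m  j  b  m  j  h  p
''  0  1  2  3  4  5  6  7  8  9
 j  1  1  2  3  3  4  5  6  7  8
 i  2  2  2  3  4  4  5  6  7  8
 e  3  3  3  3  4  5  5  6  7  8
 g  4  3  4  4  4  5  6  6  7  8
 e  5  4  4  5  5  5  6  7  7  8
 k  6  5  5  5  6  6  6  7  8  8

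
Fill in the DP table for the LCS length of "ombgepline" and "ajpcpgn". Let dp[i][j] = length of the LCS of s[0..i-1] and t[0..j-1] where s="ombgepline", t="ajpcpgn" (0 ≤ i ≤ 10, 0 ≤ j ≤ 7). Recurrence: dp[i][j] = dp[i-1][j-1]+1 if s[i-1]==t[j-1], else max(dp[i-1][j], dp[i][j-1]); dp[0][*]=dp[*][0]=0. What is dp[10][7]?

   ''  a  j  p  c  p  g  n
''  0  0  0  0  0  0  0  0
 o  0  0  0  0  0  0  0  0
 m  0  0  0  0  0  0  0  0
 b  0  0  0  0  0  0  0  0
 g  0  0  0  0  0  0  1  1
 e  0  0  0  0  0  0  1  1
 p  0  0  0  1  1  1  1  1
 l  0  0  0  1  1  1  1  1
 i  0  0  0  1  1  1  1  1
 n  0  0  0  1  1  1  1  2
 e  0  0  0  1  1  1  1  2

2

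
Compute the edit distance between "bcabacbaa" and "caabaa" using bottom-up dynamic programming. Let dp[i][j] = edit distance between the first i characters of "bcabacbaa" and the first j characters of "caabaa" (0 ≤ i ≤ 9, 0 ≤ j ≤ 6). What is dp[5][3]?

2

   ''  c  a  a  b  a  a
''  0  1  2  3  4  5  6
 b  1  1  2  3  3  4  5
 c  2  1  2  3  4  4  5
 a  3  2  1  2  3  4  4
 b  4  3  2  2  2  3  4
 a  5  4  3  2  3  2  3
 c  6  5  4  3  3  3  3
 b  7  6  5  4  3  4  4
 a  8  7  6  5  4  3  4
 a  9  8  7  6  5  4  3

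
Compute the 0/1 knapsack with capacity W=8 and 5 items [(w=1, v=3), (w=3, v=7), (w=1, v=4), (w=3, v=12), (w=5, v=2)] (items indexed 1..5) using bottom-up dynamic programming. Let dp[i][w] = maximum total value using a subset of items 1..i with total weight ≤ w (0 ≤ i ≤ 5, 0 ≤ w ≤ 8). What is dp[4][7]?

23

i\w   0   1   2   3   4   5   6   7   8
  0   0   0   0   0   0   0   0   0   0
  1   0   3   3   3   3   3   3   3   3
  2   0   3   3   7  10  10  10  10  10
  3   0   4   7   7  11  14  14  14  14
  4   0   4   7  12  16  19  19  23  26
  5   0   4   7  12  16  19  19  23  26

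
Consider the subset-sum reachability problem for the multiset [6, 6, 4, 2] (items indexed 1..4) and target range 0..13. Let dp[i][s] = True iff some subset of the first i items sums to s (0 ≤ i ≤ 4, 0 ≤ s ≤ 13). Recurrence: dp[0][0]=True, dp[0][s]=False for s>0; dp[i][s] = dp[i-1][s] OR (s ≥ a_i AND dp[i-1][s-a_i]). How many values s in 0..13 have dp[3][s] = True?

5

i\s   0   1   2   3   4   5   6   7   8   9  10  11  12  13
  0   T   F   F   F   F   F   F   F   F   F   F   F   F   F
  1   T   F   F   F   F   F   T   F   F   F   F   F   F   F
  2   T   F   F   F   F   F   T   F   F   F   F   F   T   F
  3   T   F   F   F   T   F   T   F   F   F   T   F   T   F
  4   T   F   T   F   T   F   T   F   T   F   T   F   T   F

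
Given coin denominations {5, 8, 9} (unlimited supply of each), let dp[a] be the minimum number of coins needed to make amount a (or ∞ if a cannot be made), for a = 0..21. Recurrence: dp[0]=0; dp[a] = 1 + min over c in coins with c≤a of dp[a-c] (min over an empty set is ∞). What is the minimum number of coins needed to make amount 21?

 a  0  1  2  3  4  5  6  7  8  9 10 11 12 13 14 15 16 17 18 19 20 21
dp  0  -  -  -  -  1  -  -  1  1  2  -  -  2  2  3  2  2  2  3  4  3
(- denotes ∞ / unreachable)

3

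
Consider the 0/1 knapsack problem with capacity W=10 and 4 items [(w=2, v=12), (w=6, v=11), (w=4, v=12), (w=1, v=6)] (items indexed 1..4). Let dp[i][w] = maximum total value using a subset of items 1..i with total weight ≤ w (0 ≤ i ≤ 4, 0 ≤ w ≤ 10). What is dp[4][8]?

30

i\w   0   1   2   3   4   5   6   7   8   9  10
  0   0   0   0   0   0   0   0   0   0   0   0
  1   0   0  12  12  12  12  12  12  12  12  12
  2   0   0  12  12  12  12  12  12  23  23  23
  3   0   0  12  12  12  12  24  24  24  24  24
  4   0   6  12  18  18  18  24  30  30  30  30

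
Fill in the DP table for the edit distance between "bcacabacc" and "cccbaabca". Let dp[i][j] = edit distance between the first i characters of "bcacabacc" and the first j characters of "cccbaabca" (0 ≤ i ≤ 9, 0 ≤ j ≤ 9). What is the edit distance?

6

   ''  c  c  c  b  a  a  b  c  a
''  0  1  2  3  4  5  6  7  8  9
 b  1  1  2  3  3  4  5  6  7  8
 c  2  1  1  2  3  4  5  6  6  7
 a  3  2  2  2  3  3  4  5  6  6
 c  4  3  2  2  3  4  4  5  5  6
 a  5  4  3  3  3  3  4  5  6  5
 b  6  5  4  4  3  4  4  4  5  6
 a  7  6  5  5  4  3  4  5  5  5
 c  8  7  6  5  5  4  4  5  5  6
 c  9  8  7  6  6  5  5  5  5  6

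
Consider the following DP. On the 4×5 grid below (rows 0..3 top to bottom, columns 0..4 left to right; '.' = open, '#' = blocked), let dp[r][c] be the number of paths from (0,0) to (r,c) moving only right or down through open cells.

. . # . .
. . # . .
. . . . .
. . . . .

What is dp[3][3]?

r\c   0   1   2   3   4
  0   1   1   0   0   0
  1   1   2   0   0   0
  2   1   3   3   3   3
  3   1   4   7  10  13

10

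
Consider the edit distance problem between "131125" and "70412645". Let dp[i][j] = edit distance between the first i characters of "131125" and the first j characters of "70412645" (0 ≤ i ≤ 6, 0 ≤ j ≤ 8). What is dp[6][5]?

   ''  7  0  4  1  2  6  4  5
''  0  1  2  3  4  5  6  7  8
 1  1  1  2  3  3  4  5  6  7
 3  2  2  2  3  4  4  5  6  7
 1  3  3  3  3  3  4  5  6  7
 1  4  4  4  4  3  4  5  6  7
 2  5  5  5  5  4  3  4  5  6
 5  6  6  6  6  5  4  4  5  5

4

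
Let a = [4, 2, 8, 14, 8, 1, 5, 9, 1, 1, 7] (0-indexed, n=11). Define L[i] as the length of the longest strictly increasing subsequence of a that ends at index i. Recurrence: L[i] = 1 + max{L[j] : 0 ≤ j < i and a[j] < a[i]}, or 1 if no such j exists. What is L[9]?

   i    0    1    2    3    4    5    6    7    8    9   10
a[i]    4    2    8   14    8    1    5    9    1    1    7
L[i]    1    1    2    3    2    1    2    3    1    1    3

1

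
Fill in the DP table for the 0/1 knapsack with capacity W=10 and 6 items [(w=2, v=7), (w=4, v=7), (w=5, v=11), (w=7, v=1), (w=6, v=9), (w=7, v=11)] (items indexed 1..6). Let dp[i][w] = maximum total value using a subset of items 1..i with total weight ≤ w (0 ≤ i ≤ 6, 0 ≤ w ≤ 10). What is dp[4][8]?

18

i\w   0   1   2   3   4   5   6   7   8   9  10
  0   0   0   0   0   0   0   0   0   0   0   0
  1   0   0   7   7   7   7   7   7   7   7   7
  2   0   0   7   7   7   7  14  14  14  14  14
  3   0   0   7   7   7  11  14  18  18  18  18
  4   0   0   7   7   7  11  14  18  18  18  18
  5   0   0   7   7   7  11  14  18  18  18  18
  6   0   0   7   7   7  11  14  18  18  18  18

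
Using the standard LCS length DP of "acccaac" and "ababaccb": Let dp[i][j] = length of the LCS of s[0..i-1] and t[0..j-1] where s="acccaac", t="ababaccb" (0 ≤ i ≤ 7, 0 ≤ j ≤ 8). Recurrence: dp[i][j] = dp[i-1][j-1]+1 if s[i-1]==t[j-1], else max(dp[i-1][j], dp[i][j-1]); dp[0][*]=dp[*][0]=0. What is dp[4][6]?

2

   ''  a  b  a  b  a  c  c  b
''  0  0  0  0  0  0  0  0  0
 a  0  1  1  1  1  1  1  1  1
 c  0  1  1  1  1  1  2  2  2
 c  0  1  1  1  1  1  2  3  3
 c  0  1  1  1  1  1  2  3  3
 a  0  1  1  2  2  2  2  3  3
 a  0  1  1  2  2  3  3  3  3
 c  0  1  1  2  2  3  4  4  4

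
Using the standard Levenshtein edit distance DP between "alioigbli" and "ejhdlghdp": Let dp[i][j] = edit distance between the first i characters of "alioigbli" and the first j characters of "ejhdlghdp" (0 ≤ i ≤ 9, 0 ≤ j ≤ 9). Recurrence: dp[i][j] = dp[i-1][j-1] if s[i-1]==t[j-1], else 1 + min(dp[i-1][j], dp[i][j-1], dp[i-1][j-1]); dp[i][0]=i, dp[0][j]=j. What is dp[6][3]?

6

   ''  e  j  h  d  l  g  h  d  p
''  0  1  2  3  4  5  6  7  8  9
 a  1  1  2  3  4  5  6  7  8  9
 l  2  2  2  3  4  4  5  6  7  8
 i  3  3  3  3  4  5  5  6  7  8
 o  4  4  4  4  4  5  6  6  7  8
 i  5  5  5  5  5  5  6  7  7  8
 g  6  6  6  6  6  6  5  6  7  8
 b  7  7  7  7  7  7  6  6  7  8
 l  8  8  8  8  8  7  7  7  7  8
 i  9  9  9  9  9  8  8  8  8  8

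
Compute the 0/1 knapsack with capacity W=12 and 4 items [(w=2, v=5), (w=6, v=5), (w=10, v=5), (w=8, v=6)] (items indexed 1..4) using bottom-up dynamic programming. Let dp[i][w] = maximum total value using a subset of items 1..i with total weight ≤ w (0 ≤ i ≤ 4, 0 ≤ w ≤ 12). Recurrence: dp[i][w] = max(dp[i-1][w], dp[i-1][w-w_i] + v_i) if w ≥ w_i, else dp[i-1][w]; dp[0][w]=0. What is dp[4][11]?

11

i\w   0   1   2   3   4   5   6   7   8   9  10  11  12
  0   0   0   0   0   0   0   0   0   0   0   0   0   0
  1   0   0   5   5   5   5   5   5   5   5   5   5   5
  2   0   0   5   5   5   5   5   5  10  10  10  10  10
  3   0   0   5   5   5   5   5   5  10  10  10  10  10
  4   0   0   5   5   5   5   5   5  10  10  11  11  11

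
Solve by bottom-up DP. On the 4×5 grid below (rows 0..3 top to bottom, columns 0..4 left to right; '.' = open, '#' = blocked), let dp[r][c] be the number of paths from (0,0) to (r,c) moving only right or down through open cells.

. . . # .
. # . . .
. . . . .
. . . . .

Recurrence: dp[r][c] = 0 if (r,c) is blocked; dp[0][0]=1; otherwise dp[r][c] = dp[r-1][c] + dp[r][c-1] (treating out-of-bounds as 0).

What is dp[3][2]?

4

r\c   0   1   2   3   4
  0   1   1   1   0   0
  1   1   0   1   1   1
  2   1   1   2   3   4
  3   1   2   4   7  11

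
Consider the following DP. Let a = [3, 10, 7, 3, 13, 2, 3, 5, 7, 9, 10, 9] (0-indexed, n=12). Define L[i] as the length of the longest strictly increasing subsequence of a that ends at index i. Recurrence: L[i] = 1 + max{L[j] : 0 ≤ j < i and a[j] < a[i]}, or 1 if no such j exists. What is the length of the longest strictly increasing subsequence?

6

   i    0    1    2    3    4    5    6    7    8    9   10   11
a[i]    3   10    7    3   13    2    3    5    7    9   10    9
L[i]    1    2    2    1    3    1    2    3    4    5    6    5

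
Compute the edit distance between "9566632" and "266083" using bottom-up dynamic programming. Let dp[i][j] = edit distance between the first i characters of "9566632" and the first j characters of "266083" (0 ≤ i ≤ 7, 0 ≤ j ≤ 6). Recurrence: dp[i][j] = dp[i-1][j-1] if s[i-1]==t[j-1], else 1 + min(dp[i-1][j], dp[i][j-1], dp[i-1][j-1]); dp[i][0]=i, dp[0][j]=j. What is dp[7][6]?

5

   ''  2  6  6  0  8  3
''  0  1  2  3  4  5  6
 9  1  1  2  3  4  5  6
 5  2  2  2  3  4  5  6
 6  3  3  2  2  3  4  5
 6  4  4  3  2  3  4  5
 6  5  5  4  3  3  4  5
 3  6  6  5  4  4  4  4
 2  7  6  6  5  5  5  5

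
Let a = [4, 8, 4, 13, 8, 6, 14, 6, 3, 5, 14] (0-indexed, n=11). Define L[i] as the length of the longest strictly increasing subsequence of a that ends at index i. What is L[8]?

   i    0    1    2    3    4    5    6    7    8    9   10
a[i]    4    8    4   13    8    6   14    6    3    5   14
L[i]    1    2    1    3    2    2    4    2    1    2    4

1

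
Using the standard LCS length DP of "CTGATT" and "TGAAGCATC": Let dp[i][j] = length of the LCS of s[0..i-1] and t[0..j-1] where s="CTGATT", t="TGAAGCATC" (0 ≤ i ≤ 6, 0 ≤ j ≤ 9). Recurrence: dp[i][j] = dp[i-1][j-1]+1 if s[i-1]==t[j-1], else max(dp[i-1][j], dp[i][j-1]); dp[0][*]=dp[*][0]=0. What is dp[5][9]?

   ''  T  G  A  A  G  C  A  T  C
''  0  0  0  0  0  0  0  0  0  0
 C  0  0  0  0  0  0  1  1  1  1
 T  0  1  1  1  1  1  1  1  2  2
 G  0  1  2  2  2  2  2  2  2  2
 A  0  1  2  3  3  3  3  3  3  3
 T  0  1  2  3  3  3  3  3  4  4
 T  0  1  2  3  3  3  3  3  4  4

4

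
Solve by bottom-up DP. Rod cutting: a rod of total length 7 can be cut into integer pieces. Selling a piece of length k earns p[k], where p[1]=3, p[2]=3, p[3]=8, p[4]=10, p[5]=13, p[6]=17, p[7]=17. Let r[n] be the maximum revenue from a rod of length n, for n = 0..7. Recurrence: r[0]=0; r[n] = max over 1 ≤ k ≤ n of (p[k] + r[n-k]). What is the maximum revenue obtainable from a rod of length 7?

   n    0    1    2    3    4    5    6    7
r[n]    0    3    6    9   12   15   18   21

21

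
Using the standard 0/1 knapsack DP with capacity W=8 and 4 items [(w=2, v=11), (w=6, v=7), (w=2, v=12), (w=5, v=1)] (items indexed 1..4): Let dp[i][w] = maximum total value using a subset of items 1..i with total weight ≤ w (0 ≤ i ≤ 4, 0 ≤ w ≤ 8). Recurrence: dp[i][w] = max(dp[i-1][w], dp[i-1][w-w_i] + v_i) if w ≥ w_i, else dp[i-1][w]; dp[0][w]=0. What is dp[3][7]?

23

i\w   0   1   2   3   4   5   6   7   8
  0   0   0   0   0   0   0   0   0   0
  1   0   0  11  11  11  11  11  11  11
  2   0   0  11  11  11  11  11  11  18
  3   0   0  12  12  23  23  23  23  23
  4   0   0  12  12  23  23  23  23  23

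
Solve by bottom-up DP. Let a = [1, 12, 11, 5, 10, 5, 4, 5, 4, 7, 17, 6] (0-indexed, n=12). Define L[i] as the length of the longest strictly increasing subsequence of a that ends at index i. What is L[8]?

   i    0    1    2    3    4    5    6    7    8    9   10   11
a[i]    1   12   11    5   10    5    4    5    4    7   17    6
L[i]    1    2    2    2    3    2    2    3    2    4    5    4

2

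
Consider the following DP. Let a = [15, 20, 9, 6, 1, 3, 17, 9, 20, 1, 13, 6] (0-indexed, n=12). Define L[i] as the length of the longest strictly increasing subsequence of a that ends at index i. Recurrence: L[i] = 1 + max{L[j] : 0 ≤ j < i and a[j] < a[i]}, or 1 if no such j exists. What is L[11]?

   i    0    1    2    3    4    5    6    7    8    9   10   11
a[i]   15   20    9    6    1    3   17    9   20    1   13    6
L[i]    1    2    1    1    1    2    3    3    4    1    4    3

3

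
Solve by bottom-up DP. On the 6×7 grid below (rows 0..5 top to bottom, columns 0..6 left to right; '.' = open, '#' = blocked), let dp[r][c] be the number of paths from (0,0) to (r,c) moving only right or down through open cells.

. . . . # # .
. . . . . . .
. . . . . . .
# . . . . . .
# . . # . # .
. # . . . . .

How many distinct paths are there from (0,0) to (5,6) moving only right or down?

r\c   0   1   2   3   4   5   6
  0   1   1   1   1   0   0   0
  1   1   2   3   4   4   4   4
  2   1   3   6  10  14  18  22
  3   0   3   9  19  33  51  73
  4   0   3  12   0  33   0  73
  5   0   0  12  12  45  45 118

118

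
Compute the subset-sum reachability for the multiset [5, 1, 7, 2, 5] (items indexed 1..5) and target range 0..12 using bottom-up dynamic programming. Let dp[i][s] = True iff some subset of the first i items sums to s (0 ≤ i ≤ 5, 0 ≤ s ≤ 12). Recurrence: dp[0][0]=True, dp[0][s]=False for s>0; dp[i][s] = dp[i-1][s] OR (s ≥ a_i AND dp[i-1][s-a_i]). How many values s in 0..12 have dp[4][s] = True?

i\s   0   1   2   3   4   5   6   7   8   9  10  11  12
  0   T   F   F   F   F   F   F   F   F   F   F   F   F
  1   T   F   F   F   F   T   F   F   F   F   F   F   F
  2   T   T   F   F   F   T   T   F   F   F   F   F   F
  3   T   T   F   F   F   T   T   T   T   F   F   F   T
  4   T   T   T   T   F   T   T   T   T   T   T   F   T
  5   T   T   T   T   F   T   T   T   T   T   T   T   T

11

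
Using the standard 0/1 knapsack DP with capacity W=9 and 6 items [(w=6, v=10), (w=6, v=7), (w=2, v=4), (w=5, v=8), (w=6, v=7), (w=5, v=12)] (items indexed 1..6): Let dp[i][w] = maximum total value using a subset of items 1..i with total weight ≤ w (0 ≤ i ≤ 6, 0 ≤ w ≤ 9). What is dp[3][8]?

14

i\w   0   1   2   3   4   5   6   7   8   9
  0   0   0   0   0   0   0   0   0   0   0
  1   0   0   0   0   0   0  10  10  10  10
  2   0   0   0   0   0   0  10  10  10  10
  3   0   0   4   4   4   4  10  10  14  14
  4   0   0   4   4   4   8  10  12  14  14
  5   0   0   4   4   4   8  10  12  14  14
  6   0   0   4   4   4  12  12  16  16  16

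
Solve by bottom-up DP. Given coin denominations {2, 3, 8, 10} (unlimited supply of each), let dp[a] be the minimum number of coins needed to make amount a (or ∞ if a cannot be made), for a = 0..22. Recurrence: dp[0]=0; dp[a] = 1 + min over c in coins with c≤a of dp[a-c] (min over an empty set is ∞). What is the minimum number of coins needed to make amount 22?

 a  0  1  2  3  4  5  6  7  8  9 10 11 12 13 14 15 16 17 18 19 20 21 22
dp  0  -  1  1  2  2  2  3  1  3  1  2  2  2  3  3  2  4  2  3  2  3  3
(- denotes ∞ / unreachable)

3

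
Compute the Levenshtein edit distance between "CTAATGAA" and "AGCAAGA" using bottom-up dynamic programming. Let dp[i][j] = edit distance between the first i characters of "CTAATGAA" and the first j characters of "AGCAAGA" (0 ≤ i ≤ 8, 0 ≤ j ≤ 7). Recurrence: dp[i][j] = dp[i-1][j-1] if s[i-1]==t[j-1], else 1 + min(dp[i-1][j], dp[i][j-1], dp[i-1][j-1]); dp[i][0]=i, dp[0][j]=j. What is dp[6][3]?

   ''  A  G  C  A  A  G  A
''  0  1  2  3  4  5  6  7
 C  1  1  2  2  3  4  5  6
 T  2  2  2  3  3  4  5  6
 A  3  2  3  3  3  3  4  5
 A  4  3  3  4  3  3  4  4
 T  5  4  4  4  4  4  4  5
 G  6  5  4  5  5  5  4  5
 A  7  6  5  5  5  5  5  4
 A  8  7  6  6  5  5  6  5

5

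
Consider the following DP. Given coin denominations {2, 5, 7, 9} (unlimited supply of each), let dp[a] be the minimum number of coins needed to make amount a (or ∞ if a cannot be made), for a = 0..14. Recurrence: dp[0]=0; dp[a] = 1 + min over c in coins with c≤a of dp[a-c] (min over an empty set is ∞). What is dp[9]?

1

 a  0  1  2  3  4  5  6  7  8  9 10 11 12 13 14
dp  0  -  1  -  2  1  3  1  4  1  2  2  2  3  2
(- denotes ∞ / unreachable)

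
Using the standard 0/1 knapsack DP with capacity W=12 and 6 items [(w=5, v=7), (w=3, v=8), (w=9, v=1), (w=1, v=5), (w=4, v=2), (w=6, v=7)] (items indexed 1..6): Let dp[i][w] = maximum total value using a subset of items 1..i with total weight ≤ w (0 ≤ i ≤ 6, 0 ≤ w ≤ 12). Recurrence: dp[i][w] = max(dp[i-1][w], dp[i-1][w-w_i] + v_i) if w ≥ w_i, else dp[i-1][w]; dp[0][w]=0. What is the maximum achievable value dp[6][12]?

i\w   0   1   2   3   4   5   6   7   8   9  10  11  12
  0   0   0   0   0   0   0   0   0   0   0   0   0   0
  1   0   0   0   0   0   7   7   7   7   7   7   7   7
  2   0   0   0   8   8   8   8   8  15  15  15  15  15
  3   0   0   0   8   8   8   8   8  15  15  15  15  15
  4   0   5   5   8  13  13  13  13  15  20  20  20  20
  5   0   5   5   8  13  13  13  13  15  20  20  20  20
  6   0   5   5   8  13  13  13  13  15  20  20  20  20

20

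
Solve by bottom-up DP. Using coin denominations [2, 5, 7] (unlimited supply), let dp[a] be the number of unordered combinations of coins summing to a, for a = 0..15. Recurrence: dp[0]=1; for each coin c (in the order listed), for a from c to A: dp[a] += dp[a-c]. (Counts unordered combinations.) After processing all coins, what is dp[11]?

2

after  coin     0     1     2     3     4     5     6     7     8     9    10    11    12    13    14    15
          2     1     0     1     0     1     0     1     0     1     0     1     0     1     0     1     0
          5     1     0     1     0     1     1     1     1     1     1     2     1     2     1     2     2
          7     1     0     1     0     1     1     1     2     1     2     2     2     3     2     4     3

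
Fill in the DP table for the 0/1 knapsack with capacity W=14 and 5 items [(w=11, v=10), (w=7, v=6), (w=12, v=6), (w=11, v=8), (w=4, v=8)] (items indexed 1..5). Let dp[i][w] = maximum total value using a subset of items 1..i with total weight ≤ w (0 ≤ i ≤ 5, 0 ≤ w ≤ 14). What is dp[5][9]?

8

i\w   0   1   2   3   4   5   6   7   8   9  10  11  12  13  14
  0   0   0   0   0   0   0   0   0   0   0   0   0   0   0   0
  1   0   0   0   0   0   0   0   0   0   0   0  10  10  10  10
  2   0   0   0   0   0   0   0   6   6   6   6  10  10  10  10
  3   0   0   0   0   0   0   0   6   6   6   6  10  10  10  10
  4   0   0   0   0   0   0   0   6   6   6   6  10  10  10  10
  5   0   0   0   0   8   8   8   8   8   8   8  14  14  14  14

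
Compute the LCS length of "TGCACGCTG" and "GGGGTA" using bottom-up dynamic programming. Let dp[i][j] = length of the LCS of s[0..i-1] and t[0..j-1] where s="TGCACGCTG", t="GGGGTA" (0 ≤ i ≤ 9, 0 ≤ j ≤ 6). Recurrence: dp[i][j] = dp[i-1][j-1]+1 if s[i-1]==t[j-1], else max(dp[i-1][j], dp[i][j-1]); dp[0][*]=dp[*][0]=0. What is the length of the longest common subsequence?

   ''  G  G  G  G  T  A
''  0  0  0  0  0  0  0
 T  0  0  0  0  0  1  1
 G  0  1  1  1  1  1  1
 C  0  1  1  1  1  1  1
 A  0  1  1  1  1  1  2
 C  0  1  1  1  1  1  2
 G  0  1  2  2  2  2  2
 C  0  1  2  2  2  2  2
 T  0  1  2  2  2  3  3
 G  0  1  2  3  3  3  3

3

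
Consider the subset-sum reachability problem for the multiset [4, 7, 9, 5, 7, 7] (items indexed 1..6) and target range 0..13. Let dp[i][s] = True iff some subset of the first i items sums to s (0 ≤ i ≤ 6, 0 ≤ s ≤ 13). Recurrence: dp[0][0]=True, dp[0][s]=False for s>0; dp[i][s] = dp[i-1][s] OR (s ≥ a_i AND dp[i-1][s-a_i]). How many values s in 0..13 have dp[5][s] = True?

i\s   0   1   2   3   4   5   6   7   8   9  10  11  12  13
  0   T   F   F   F   F   F   F   F   F   F   F   F   F   F
  1   T   F   F   F   T   F   F   F   F   F   F   F   F   F
  2   T   F   F   F   T   F   F   T   F   F   F   T   F   F
  3   T   F   F   F   T   F   F   T   F   T   F   T   F   T
  4   T   F   F   F   T   T   F   T   F   T   F   T   T   T
  5   T   F   F   F   T   T   F   T   F   T   F   T   T   T
  6   T   F   F   F   T   T   F   T   F   T   F   T   T   T

8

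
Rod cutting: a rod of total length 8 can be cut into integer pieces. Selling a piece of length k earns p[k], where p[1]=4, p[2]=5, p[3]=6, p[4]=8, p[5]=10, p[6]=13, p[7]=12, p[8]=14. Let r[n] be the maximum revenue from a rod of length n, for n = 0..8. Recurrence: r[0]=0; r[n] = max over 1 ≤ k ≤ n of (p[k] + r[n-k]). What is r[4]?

16

   n    0    1    2    3    4    5    6    7    8
r[n]    0    4    8   12   16   20   24   28   32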